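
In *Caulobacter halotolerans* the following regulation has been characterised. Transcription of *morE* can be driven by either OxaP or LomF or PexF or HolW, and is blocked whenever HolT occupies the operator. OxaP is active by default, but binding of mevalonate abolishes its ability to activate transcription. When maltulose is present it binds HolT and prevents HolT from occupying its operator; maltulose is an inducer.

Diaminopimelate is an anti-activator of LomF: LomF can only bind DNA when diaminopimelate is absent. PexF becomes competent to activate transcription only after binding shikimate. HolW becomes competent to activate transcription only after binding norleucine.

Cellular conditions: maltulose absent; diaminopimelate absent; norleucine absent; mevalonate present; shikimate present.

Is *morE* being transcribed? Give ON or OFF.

Mevalonate is present, so OxaP is inactive.
Diaminopimelate is absent, so LomF is active.
Maltulose is absent, so HolT is active.
Shikimate is present, so PexF is active.
Norleucine is absent, so HolW is inactive.
With repressor HolT bound, *morE* is not transcribed.

OFF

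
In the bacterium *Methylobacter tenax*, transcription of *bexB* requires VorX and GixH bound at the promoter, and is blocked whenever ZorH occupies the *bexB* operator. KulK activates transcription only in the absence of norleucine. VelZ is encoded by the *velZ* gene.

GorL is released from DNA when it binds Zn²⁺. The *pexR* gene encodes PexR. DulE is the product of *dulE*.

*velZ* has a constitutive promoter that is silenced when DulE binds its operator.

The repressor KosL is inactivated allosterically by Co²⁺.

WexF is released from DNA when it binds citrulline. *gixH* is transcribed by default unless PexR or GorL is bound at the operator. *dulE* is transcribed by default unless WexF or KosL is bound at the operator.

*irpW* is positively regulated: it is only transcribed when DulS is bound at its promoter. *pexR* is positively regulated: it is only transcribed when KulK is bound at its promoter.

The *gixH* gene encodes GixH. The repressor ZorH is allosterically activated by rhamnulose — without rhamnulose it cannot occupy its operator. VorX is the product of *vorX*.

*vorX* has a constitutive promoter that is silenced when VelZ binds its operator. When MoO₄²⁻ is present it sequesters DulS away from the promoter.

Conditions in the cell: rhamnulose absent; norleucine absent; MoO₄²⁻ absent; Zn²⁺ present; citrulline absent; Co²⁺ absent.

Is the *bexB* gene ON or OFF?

OFF

Rhamnulose is absent, so ZorH is inactive.
Citrulline is absent, so WexF is active.
Co²⁺ is absent, so KosL is active.
With repressor WexF bound, *dulE* is not transcribed.
So DulE is not produced.
With no repressor bound, *velZ* is transcribed.
So VelZ is produced and active.
With repressor VelZ bound, *vorX* is not transcribed.
So VorX is not produced.
Norleucine is absent, so KulK is active.
No repressor is bound and KulK is active, so *pexR* is transcribed.
So PexR is produced and active.
Zn²⁺ is present, so GorL is inactive.
With repressor PexR bound, *gixH* is not transcribed.
So GixH is not produced.
Required activator VorX is absent, so *bexB* is not transcribed.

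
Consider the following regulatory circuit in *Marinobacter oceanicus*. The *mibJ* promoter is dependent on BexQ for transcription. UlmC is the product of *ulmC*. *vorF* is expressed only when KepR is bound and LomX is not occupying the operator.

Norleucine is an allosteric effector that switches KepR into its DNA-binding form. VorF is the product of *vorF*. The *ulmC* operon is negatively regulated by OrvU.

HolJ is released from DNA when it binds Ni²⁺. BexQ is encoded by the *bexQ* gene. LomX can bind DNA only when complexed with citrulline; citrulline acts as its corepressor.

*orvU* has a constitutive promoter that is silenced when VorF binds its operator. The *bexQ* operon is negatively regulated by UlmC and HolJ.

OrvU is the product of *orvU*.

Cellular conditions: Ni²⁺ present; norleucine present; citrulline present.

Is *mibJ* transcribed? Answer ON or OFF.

Norleucine is present, so KepR is active.
Citrulline is present, so LomX is active.
With repressor LomX bound, *vorF* is not transcribed.
So VorF is not produced.
With no repressor bound, *orvU* is transcribed.
So OrvU is produced and active.
With repressor OrvU bound, *ulmC* is not transcribed.
So UlmC is not produced.
Ni²⁺ is present, so HolJ is inactive.
With no repressor bound, *bexQ* is transcribed.
So BexQ is produced and active.
No repressor is bound and BexQ is active, so *mibJ* is transcribed.

ON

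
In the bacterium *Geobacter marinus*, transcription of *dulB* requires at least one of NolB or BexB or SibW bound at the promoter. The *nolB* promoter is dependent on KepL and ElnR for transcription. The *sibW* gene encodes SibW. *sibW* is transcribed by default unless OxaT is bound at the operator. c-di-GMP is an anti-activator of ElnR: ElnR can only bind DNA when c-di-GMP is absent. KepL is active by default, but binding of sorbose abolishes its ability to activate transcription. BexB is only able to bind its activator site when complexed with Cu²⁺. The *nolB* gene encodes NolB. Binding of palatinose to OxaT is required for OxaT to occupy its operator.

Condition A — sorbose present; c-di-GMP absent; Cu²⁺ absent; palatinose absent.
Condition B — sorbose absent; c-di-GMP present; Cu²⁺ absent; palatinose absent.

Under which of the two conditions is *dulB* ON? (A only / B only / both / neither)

both

Condition A:
Sorbose is present, so KepL is inactive.
c-di-GMP is absent, so ElnR is active.
Required activator KepL is absent, so *nolB* is not transcribed.
So NolB is not produced.
Cu²⁺ is absent, so BexB is inactive.
Palatinose is absent, so OxaT is inactive.
With no repressor bound, *sibW* is transcribed.
So SibW is produced and active.
Activator SibW is present, so *dulB* is transcribed.
→ *dulB* is ON in A.
Condition B:
Sorbose is absent, so KepL is active.
c-di-GMP is present, so ElnR is inactive.
Required activator ElnR is absent, so *nolB* is not transcribed.
So NolB is not produced.
Cu²⁺ is absent, so BexB is inactive.
Palatinose is absent, so OxaT is inactive.
With no repressor bound, *sibW* is transcribed.
So SibW is produced and active.
Activator SibW is present, so *dulB* is transcribed.
→ *dulB* is ON in B.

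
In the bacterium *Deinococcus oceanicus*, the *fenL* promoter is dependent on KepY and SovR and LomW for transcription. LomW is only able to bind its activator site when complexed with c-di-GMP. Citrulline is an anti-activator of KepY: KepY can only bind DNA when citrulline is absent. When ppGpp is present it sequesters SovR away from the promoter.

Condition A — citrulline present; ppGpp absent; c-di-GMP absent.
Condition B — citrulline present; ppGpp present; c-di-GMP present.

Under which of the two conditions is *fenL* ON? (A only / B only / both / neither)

Condition A:
Citrulline is present, so KepY is inactive.
ppGpp is absent, so SovR is active.
c-di-GMP is absent, so LomW is inactive.
Required activator KepY is absent, so *fenL* is not transcribed.
→ *fenL* is OFF in A.
Condition B:
Citrulline is present, so KepY is inactive.
ppGpp is present, so SovR is inactive.
c-di-GMP is present, so LomW is active.
Required activator KepY is absent, so *fenL* is not transcribed.
→ *fenL* is OFF in B.

neither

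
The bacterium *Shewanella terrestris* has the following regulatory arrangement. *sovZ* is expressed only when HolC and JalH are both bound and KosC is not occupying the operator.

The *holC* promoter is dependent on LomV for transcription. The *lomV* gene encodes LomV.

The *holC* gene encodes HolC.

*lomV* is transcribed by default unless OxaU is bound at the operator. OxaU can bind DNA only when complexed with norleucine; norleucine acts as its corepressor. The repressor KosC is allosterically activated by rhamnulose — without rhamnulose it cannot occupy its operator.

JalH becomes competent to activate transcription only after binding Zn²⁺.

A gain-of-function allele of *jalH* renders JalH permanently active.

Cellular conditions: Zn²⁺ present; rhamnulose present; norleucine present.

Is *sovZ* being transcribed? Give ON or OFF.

OFF

Norleucine is present, so OxaU is active.
With repressor OxaU bound, *lomV* is not transcribed.
So LomV is not produced.
Required activator LomV is absent, so *holC* is not transcribed.
So HolC is not produced.
JalH is constitutively active in this strain.
Rhamnulose is present, so KosC is active.
With repressor KosC bound, *sovZ* is not transcribed.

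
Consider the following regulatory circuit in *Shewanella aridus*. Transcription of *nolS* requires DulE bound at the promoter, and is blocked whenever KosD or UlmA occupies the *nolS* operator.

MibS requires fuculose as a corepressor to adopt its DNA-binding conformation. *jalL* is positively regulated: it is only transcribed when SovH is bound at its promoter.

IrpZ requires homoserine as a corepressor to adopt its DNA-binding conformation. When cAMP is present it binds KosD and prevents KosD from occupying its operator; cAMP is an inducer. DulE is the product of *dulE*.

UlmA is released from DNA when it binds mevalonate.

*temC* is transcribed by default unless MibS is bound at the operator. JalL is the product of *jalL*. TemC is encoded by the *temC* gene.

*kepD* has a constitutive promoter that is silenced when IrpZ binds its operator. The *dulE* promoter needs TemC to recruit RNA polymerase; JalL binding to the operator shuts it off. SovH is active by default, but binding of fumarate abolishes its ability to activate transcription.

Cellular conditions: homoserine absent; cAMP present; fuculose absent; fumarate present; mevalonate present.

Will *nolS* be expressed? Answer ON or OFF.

ON

cAMP is present, so KosD is inactive.
Mevalonate is present, so UlmA is inactive.
Fuculose is absent, so MibS is inactive.
With no repressor bound, *temC* is transcribed.
So TemC is produced and active.
Fumarate is present, so SovH is inactive.
Required activator SovH is absent, so *jalL* is not transcribed.
So JalL is not produced.
No repressor is bound and TemC is active, so *dulE* is transcribed.
So DulE is produced and active.
No repressor is bound and DulE is active, so *nolS* is transcribed.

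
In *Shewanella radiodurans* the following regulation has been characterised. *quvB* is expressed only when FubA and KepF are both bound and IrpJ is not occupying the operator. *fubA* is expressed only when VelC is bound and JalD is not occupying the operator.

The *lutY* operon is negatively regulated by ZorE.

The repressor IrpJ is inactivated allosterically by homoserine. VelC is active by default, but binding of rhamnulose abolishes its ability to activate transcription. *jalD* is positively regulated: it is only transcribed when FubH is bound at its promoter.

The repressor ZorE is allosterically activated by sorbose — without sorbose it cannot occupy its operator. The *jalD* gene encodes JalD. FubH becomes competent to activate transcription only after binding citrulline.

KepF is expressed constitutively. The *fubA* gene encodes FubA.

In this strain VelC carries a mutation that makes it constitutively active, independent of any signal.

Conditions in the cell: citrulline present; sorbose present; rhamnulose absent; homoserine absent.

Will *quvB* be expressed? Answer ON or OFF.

Citrulline is present, so FubH is active.
No repressor is bound and FubH is active, so *jalD* is transcribed.
So JalD is produced and active.
VelC is constitutively active in this strain.
With repressor JalD bound, *fubA* is not transcribed.
So FubA is not produced.
Homoserine is absent, so IrpJ is active.
KepF is produced constitutively and is active.
With repressor IrpJ bound, *quvB* is not transcribed.

OFF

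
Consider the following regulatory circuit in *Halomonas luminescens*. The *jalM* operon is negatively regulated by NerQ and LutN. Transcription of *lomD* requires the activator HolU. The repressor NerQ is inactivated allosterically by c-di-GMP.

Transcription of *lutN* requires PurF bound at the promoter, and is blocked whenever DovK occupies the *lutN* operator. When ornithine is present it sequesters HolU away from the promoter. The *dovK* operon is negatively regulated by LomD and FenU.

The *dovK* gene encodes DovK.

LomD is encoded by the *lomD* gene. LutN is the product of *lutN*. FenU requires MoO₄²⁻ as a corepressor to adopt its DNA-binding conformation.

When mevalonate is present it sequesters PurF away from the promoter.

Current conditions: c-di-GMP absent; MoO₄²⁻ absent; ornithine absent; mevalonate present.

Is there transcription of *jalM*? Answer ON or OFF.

OFF

c-di-GMP is absent, so NerQ is active.
Mevalonate is present, so PurF is inactive.
Ornithine is absent, so HolU is active.
No repressor is bound and HolU is active, so *lomD* is transcribed.
So LomD is produced and active.
MoO₄²⁻ is absent, so FenU is inactive.
With repressor LomD bound, *dovK* is not transcribed.
So DovK is not produced.
Required activator PurF is absent, so *lutN* is not transcribed.
So LutN is not produced.
With repressor NerQ bound, *jalM* is not transcribed.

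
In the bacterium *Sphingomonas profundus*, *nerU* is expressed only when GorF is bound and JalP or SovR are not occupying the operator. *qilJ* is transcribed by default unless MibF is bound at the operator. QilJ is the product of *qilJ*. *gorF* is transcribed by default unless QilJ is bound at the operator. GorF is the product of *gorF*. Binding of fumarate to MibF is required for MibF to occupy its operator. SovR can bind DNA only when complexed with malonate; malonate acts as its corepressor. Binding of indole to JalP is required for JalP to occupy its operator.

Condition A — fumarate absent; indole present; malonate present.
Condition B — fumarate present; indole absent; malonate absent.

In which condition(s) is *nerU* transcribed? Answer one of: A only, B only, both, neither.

B only

Condition A:
Fumarate is absent, so MibF is inactive.
With no repressor bound, *qilJ* is transcribed.
So QilJ is produced and active.
With repressor QilJ bound, *gorF* is not transcribed.
So GorF is not produced.
Indole is present, so JalP is active.
Malonate is present, so SovR is active.
With repressor JalP bound, *nerU* is not transcribed.
→ *nerU* is OFF in A.
Condition B:
Fumarate is present, so MibF is active.
With repressor MibF bound, *qilJ* is not transcribed.
So QilJ is not produced.
With no repressor bound, *gorF* is transcribed.
So GorF is produced and active.
Indole is absent, so JalP is inactive.
Malonate is absent, so SovR is inactive.
No repressor is bound and GorF is active, so *nerU* is transcribed.
→ *nerU* is ON in B.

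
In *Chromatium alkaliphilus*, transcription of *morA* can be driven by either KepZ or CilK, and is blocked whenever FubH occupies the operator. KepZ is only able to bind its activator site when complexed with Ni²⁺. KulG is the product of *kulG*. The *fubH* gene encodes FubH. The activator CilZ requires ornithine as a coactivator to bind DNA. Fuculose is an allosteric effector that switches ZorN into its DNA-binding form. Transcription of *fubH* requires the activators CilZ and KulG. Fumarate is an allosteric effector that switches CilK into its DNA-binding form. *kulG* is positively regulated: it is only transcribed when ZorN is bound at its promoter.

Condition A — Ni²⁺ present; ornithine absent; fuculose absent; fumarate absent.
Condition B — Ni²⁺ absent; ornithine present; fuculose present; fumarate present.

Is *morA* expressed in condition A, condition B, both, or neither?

Condition A:
Ni²⁺ is present, so KepZ is active.
Ornithine is absent, so CilZ is inactive.
Fuculose is absent, so ZorN is inactive.
Required activator ZorN is absent, so *kulG* is not transcribed.
So KulG is not produced.
Required activator CilZ is absent, so *fubH* is not transcribed.
So FubH is not produced.
Fumarate is absent, so CilK is inactive.
Activator KepZ is present, so *morA* is transcribed.
→ *morA* is ON in A.
Condition B:
Ni²⁺ is absent, so KepZ is inactive.
Ornithine is present, so CilZ is active.
Fuculose is present, so ZorN is active.
No repressor is bound and ZorN is active, so *kulG* is transcribed.
So KulG is produced and active.
No repressor is bound and CilZ and KulG are active, so *fubH* is transcribed.
So FubH is produced and active.
Fumarate is present, so CilK is active.
With repressor FubH bound, *morA* is not transcribed.
→ *morA* is OFF in B.

A only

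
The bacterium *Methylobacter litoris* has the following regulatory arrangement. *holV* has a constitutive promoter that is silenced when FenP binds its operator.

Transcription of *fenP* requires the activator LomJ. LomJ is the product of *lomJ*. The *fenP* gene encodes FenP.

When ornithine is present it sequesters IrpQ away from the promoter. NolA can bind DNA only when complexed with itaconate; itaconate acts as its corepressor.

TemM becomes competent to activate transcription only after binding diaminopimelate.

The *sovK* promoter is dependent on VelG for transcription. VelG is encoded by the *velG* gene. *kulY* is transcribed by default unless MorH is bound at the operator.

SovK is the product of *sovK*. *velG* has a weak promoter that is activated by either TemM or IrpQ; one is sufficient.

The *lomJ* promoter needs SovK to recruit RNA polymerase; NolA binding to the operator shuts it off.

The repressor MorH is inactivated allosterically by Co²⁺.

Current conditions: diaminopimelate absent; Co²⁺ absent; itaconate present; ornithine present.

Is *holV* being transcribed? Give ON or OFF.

ON

Diaminopimelate is absent, so TemM is inactive.
Ornithine is present, so IrpQ is inactive.
No activator is available at the *velG* promoter, so *velG* is not transcribed.
So VelG is not produced.
Required activator VelG is absent, so *sovK* is not transcribed.
So SovK is not produced.
Itaconate is present, so NolA is active.
With repressor NolA bound, *lomJ* is not transcribed.
So LomJ is not produced.
Required activator LomJ is absent, so *fenP* is not transcribed.
So FenP is not produced.
With no repressor bound, *holV* is transcribed.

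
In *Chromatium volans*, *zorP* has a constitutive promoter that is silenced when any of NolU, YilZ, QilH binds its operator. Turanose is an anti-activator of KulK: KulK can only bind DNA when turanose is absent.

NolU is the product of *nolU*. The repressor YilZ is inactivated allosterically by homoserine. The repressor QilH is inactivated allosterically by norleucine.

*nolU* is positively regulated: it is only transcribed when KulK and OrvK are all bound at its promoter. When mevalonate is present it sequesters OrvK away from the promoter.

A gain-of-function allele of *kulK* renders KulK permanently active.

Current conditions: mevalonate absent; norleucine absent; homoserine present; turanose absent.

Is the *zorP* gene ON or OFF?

KulK is constitutively active in this strain.
Mevalonate is absent, so OrvK is active.
No repressor is bound and KulK and OrvK are active, so *nolU* is transcribed.
So NolU is produced and active.
Homoserine is present, so YilZ is inactive.
Norleucine is absent, so QilH is active.
With repressor NolU bound, *zorP* is not transcribed.

OFF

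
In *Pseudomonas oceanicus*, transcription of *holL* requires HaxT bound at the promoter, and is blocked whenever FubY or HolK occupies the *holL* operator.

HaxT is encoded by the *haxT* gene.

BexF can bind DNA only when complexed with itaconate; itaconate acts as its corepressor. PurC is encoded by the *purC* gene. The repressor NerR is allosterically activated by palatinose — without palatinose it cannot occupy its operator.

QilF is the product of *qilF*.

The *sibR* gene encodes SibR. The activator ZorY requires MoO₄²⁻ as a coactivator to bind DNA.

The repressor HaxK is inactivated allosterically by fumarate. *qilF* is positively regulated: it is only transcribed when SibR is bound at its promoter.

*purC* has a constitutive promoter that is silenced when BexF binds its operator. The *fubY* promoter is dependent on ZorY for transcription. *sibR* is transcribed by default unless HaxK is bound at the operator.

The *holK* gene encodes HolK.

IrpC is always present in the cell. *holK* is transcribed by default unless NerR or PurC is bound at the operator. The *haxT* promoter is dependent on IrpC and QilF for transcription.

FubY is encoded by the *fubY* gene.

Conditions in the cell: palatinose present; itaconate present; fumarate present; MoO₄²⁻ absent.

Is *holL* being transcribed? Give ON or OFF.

IrpC is produced constitutively and is active.
Fumarate is present, so HaxK is inactive.
With no repressor bound, *sibR* is transcribed.
So SibR is produced and active.
No repressor is bound and SibR is active, so *qilF* is transcribed.
So QilF is produced and active.
No repressor is bound and IrpC and QilF are active, so *haxT* is transcribed.
So HaxT is produced and active.
MoO₄²⁻ is absent, so ZorY is inactive.
Required activator ZorY is absent, so *fubY* is not transcribed.
So FubY is not produced.
Palatinose is present, so NerR is active.
Itaconate is present, so BexF is active.
With repressor BexF bound, *purC* is not transcribed.
So PurC is not produced.
With repressor NerR bound, *holK* is not transcribed.
So HolK is not produced.
No repressor is bound and HaxT is active, so *holL* is transcribed.

ON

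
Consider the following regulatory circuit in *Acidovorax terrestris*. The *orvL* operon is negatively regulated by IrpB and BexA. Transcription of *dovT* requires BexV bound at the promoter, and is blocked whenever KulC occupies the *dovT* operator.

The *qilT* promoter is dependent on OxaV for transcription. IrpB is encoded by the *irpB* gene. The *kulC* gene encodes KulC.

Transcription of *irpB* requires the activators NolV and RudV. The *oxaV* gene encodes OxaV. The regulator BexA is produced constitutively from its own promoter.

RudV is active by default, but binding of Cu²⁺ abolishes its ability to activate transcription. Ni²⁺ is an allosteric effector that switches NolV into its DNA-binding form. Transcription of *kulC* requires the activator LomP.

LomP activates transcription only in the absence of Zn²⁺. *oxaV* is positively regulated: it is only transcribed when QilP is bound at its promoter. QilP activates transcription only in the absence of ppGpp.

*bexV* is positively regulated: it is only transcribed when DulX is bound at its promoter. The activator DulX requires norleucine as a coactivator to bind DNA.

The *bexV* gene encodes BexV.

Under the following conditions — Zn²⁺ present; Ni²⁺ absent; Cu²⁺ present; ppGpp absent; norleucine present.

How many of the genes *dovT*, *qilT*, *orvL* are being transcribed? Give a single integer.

2

Norleucine is present, so DulX is active.
No repressor is bound and DulX is active, so *bexV* is transcribed.
So BexV is produced and active.
Zn²⁺ is present, so LomP is inactive.
Required activator LomP is absent, so *kulC* is not transcribed.
So KulC is not produced.
No repressor is bound and BexV is active, so *dovT* is transcribed.
→ *dovT* is ON.
ppGpp is absent, so QilP is active.
No repressor is bound and QilP is active, so *oxaV* is transcribed.
So OxaV is produced and active.
No repressor is bound and OxaV is active, so *qilT* is transcribed.
→ *qilT* is ON.
Ni²⁺ is absent, so NolV is inactive.
Cu²⁺ is present, so RudV is inactive.
Required activator NolV is absent, so *irpB* is not transcribed.
So IrpB is not produced.
BexA is produced constitutively and is active.
With repressor BexA bound, *orvL* is not transcribed.
→ *orvL* is OFF.
2 of the 3 genes are transcribed.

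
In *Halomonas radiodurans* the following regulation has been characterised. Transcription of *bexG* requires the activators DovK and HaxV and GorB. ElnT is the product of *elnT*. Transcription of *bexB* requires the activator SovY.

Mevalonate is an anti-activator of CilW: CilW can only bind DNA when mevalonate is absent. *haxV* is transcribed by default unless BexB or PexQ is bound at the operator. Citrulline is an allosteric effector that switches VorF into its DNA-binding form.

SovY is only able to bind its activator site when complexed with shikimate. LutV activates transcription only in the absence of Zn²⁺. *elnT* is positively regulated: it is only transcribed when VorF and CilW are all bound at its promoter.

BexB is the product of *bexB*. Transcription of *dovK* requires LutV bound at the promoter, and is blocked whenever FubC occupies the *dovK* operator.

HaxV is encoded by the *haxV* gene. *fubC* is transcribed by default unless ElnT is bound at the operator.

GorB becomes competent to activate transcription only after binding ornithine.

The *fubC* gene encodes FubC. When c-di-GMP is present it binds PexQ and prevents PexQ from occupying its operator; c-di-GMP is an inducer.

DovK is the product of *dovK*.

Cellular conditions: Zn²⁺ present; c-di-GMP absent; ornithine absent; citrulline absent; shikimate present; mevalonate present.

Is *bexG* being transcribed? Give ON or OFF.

Citrulline is absent, so VorF is inactive.
Mevalonate is present, so CilW is inactive.
Required activator VorF is absent, so *elnT* is not transcribed.
So ElnT is not produced.
With no repressor bound, *fubC* is transcribed.
So FubC is produced and active.
Zn²⁺ is present, so LutV is inactive.
With repressor FubC bound, *dovK* is not transcribed.
So DovK is not produced.
Shikimate is present, so SovY is active.
No repressor is bound and SovY is active, so *bexB* is transcribed.
So BexB is produced and active.
c-di-GMP is absent, so PexQ is active.
With repressor BexB bound, *haxV* is not transcribed.
So HaxV is not produced.
Ornithine is absent, so GorB is inactive.
Required activator DovK is absent, so *bexG* is not transcribed.

OFF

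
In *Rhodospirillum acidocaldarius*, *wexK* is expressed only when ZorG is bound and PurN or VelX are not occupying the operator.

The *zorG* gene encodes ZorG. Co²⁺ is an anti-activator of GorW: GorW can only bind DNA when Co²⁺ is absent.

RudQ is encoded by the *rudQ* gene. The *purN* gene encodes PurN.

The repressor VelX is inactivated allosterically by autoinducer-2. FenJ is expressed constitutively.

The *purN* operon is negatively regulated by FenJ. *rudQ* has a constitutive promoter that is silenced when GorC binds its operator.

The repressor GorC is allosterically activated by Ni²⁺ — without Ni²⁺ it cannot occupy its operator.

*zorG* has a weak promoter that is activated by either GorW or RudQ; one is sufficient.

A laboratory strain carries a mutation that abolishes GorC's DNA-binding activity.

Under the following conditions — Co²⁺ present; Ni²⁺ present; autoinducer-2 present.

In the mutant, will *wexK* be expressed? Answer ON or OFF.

Co²⁺ is present, so GorW is inactive.
GorC is non-functional in this strain, so it has no effect.
With no repressor bound, *rudQ* is transcribed.
So RudQ is produced and active.
Activator RudQ is present, so *zorG* is transcribed.
So ZorG is produced and active.
FenJ is produced constitutively and is active.
With repressor FenJ bound, *purN* is not transcribed.
So PurN is not produced.
Autoinducer-2 is present, so VelX is inactive.
No repressor is bound and ZorG is active, so *wexK* is transcribed.

ON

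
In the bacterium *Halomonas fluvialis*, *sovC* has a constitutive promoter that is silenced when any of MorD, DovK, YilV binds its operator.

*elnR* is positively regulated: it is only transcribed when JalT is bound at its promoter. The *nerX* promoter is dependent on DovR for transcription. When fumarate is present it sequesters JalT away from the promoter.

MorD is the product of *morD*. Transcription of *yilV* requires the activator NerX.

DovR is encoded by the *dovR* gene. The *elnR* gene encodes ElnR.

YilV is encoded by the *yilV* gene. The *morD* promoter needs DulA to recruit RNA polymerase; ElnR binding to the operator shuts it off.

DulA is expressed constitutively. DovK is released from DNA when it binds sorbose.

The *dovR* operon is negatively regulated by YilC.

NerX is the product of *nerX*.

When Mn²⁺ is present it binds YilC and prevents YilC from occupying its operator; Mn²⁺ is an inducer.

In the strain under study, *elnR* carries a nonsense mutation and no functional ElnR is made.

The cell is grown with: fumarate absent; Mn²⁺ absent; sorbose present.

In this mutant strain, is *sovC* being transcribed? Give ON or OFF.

ElnR is non-functional in this strain, so it has no effect.
DulA is produced constitutively and is active.
No repressor is bound and DulA is active, so *morD* is transcribed.
So MorD is produced and active.
Sorbose is present, so DovK is inactive.
Mn²⁺ is absent, so YilC is active.
With repressor YilC bound, *dovR* is not transcribed.
So DovR is not produced.
Required activator DovR is absent, so *nerX* is not transcribed.
So NerX is not produced.
Required activator NerX is absent, so *yilV* is not transcribed.
So YilV is not produced.
With repressor MorD bound, *sovC* is not transcribed.

OFF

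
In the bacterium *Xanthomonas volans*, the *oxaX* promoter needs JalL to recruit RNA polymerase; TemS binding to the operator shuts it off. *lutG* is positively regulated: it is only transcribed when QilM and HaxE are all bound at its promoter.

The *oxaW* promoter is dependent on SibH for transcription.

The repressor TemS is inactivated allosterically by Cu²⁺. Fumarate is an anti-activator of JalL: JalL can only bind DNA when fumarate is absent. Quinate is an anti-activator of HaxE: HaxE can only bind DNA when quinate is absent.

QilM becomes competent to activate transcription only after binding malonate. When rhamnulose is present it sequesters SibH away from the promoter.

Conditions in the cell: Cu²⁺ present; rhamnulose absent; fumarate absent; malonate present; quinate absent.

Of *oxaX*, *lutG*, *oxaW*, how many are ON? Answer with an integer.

3

Fumarate is absent, so JalL is active.
Cu²⁺ is present, so TemS is inactive.
No repressor is bound and JalL is active, so *oxaX* is transcribed.
→ *oxaX* is ON.
Malonate is present, so QilM is active.
Quinate is absent, so HaxE is active.
No repressor is bound and QilM and HaxE are active, so *lutG* is transcribed.
→ *lutG* is ON.
Rhamnulose is absent, so SibH is active.
No repressor is bound and SibH is active, so *oxaW* is transcribed.
→ *oxaW* is ON.
3 of the 3 genes are transcribed.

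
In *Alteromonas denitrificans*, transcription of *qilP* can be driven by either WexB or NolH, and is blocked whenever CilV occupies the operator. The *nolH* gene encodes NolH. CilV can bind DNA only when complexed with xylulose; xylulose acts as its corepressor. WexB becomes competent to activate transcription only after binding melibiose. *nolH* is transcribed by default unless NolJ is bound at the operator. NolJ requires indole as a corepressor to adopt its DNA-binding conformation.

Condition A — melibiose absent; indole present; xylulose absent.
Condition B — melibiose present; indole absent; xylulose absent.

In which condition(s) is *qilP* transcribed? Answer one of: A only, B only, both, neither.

B only

Condition A:
Melibiose is absent, so WexB is inactive.
Indole is present, so NolJ is active.
With repressor NolJ bound, *nolH* is not transcribed.
So NolH is not produced.
Xylulose is absent, so CilV is inactive.
No activator is available at the *qilP* promoter, so *qilP* is not transcribed.
→ *qilP* is OFF in A.
Condition B:
Melibiose is present, so WexB is active.
Indole is absent, so NolJ is inactive.
With no repressor bound, *nolH* is transcribed.
So NolH is produced and active.
Xylulose is absent, so CilV is inactive.
Activator WexB is present, so *qilP* is transcribed.
→ *qilP* is ON in B.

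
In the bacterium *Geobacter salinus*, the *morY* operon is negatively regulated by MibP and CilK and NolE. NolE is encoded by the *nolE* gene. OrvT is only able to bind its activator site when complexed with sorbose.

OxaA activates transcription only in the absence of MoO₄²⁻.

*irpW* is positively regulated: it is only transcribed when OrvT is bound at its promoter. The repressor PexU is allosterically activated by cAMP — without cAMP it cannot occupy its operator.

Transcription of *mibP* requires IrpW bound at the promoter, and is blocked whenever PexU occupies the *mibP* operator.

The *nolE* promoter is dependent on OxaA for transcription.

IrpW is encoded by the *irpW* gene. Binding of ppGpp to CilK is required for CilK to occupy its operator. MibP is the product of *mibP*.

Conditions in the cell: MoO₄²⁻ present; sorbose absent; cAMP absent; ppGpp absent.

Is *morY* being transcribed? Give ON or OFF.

ON

Sorbose is absent, so OrvT is inactive.
Required activator OrvT is absent, so *irpW* is not transcribed.
So IrpW is not produced.
cAMP is absent, so PexU is inactive.
Required activator IrpW is absent, so *mibP* is not transcribed.
So MibP is not produced.
ppGpp is absent, so CilK is inactive.
MoO₄²⁻ is present, so OxaA is inactive.
Required activator OxaA is absent, so *nolE* is not transcribed.
So NolE is not produced.
With no repressor bound, *morY* is transcribed.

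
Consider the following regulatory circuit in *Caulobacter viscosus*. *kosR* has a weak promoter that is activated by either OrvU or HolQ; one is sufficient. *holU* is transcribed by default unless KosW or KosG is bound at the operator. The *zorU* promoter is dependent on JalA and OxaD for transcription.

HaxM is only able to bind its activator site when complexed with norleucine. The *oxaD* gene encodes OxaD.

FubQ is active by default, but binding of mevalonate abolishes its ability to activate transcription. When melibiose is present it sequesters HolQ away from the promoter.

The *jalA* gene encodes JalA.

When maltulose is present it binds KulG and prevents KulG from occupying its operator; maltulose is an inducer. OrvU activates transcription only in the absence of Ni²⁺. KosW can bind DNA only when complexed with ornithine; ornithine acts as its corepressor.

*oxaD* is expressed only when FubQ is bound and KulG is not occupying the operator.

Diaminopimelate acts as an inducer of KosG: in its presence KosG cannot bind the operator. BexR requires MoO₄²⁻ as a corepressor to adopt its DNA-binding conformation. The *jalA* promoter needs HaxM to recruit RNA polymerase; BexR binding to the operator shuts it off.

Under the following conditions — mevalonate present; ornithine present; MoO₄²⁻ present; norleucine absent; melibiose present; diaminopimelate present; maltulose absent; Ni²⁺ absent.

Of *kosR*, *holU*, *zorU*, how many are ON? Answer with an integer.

1

Ni²⁺ is absent, so OrvU is active.
Melibiose is present, so HolQ is inactive.
Activator OrvU is present, so *kosR* is transcribed.
→ *kosR* is ON.
Ornithine is present, so KosW is active.
Diaminopimelate is present, so KosG is inactive.
With repressor KosW bound, *holU* is not transcribed.
→ *holU* is OFF.
MoO₄²⁻ is present, so BexR is active.
Norleucine is absent, so HaxM is inactive.
With repressor BexR bound, *jalA* is not transcribed.
So JalA is not produced.
Mevalonate is present, so FubQ is inactive.
Maltulose is absent, so KulG is active.
With repressor KulG bound, *oxaD* is not transcribed.
So OxaD is not produced.
Required activator JalA is absent, so *zorU* is not transcribed.
→ *zorU* is OFF.
1 of the 3 genes is transcribed.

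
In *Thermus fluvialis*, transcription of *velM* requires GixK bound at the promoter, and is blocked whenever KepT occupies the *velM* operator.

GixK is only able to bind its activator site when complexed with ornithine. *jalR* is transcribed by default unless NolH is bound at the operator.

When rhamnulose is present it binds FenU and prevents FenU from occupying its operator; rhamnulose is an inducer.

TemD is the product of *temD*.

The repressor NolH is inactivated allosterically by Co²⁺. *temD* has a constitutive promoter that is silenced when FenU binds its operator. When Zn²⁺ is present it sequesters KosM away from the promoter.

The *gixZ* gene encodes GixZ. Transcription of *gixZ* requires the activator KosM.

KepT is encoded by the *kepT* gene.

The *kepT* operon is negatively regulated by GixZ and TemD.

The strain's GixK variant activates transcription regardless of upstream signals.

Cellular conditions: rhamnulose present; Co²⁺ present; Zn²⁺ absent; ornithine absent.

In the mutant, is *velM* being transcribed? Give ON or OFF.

Zn²⁺ is absent, so KosM is active.
No repressor is bound and KosM is active, so *gixZ* is transcribed.
So GixZ is produced and active.
Rhamnulose is present, so FenU is inactive.
With no repressor bound, *temD* is transcribed.
So TemD is produced and active.
With repressor GixZ bound, *kepT* is not transcribed.
So KepT is not produced.
GixK is constitutively active in this strain.
No repressor is bound and GixK is active, so *velM* is transcribed.

ON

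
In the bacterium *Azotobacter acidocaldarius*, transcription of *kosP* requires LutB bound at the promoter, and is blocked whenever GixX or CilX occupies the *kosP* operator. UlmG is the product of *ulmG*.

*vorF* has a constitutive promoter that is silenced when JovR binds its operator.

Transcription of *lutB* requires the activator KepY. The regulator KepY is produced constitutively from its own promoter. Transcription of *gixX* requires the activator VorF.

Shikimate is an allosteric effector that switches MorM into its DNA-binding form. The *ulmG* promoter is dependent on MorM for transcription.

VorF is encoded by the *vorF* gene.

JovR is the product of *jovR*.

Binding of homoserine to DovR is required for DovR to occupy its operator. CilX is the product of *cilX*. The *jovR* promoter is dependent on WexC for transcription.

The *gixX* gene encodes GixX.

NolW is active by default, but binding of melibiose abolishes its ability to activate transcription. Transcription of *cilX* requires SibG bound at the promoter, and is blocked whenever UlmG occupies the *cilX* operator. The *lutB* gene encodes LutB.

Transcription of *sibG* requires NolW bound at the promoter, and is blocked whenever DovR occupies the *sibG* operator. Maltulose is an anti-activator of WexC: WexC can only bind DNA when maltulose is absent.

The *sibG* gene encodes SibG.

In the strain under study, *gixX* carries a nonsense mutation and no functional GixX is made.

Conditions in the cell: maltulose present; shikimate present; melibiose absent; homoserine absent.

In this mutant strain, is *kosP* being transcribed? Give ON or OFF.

ON

GixX is non-functional in this strain, so it has no effect.
KepY is produced constitutively and is active.
No repressor is bound and KepY is active, so *lutB* is transcribed.
So LutB is produced and active.
Shikimate is present, so MorM is active.
No repressor is bound and MorM is active, so *ulmG* is transcribed.
So UlmG is produced and active.
Melibiose is absent, so NolW is active.
Homoserine is absent, so DovR is inactive.
No repressor is bound and NolW is active, so *sibG* is transcribed.
So SibG is produced and active.
With repressor UlmG bound, *cilX* is not transcribed.
So CilX is not produced.
No repressor is bound and LutB is active, so *kosP* is transcribed.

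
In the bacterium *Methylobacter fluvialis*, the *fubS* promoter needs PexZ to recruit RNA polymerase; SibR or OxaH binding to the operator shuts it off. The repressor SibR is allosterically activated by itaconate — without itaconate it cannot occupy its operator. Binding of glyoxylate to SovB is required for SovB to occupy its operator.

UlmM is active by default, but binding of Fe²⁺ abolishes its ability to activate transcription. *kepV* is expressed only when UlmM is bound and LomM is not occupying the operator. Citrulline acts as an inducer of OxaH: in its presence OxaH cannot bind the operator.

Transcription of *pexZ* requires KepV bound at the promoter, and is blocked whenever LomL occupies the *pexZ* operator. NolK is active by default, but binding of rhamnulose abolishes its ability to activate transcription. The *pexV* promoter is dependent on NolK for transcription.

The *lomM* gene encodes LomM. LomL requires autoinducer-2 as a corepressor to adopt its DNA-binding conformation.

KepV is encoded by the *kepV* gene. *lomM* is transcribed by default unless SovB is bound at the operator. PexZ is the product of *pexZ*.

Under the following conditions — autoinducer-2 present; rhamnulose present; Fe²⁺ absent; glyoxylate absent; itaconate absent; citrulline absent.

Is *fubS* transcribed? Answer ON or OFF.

OFF

Autoinducer-2 is present, so LomL is active.
Fe²⁺ is absent, so UlmM is active.
Glyoxylate is absent, so SovB is inactive.
With no repressor bound, *lomM* is transcribed.
So LomM is produced and active.
With repressor LomM bound, *kepV* is not transcribed.
So KepV is not produced.
With repressor LomL bound, *pexZ* is not transcribed.
So PexZ is not produced.
Itaconate is absent, so SibR is inactive.
Citrulline is absent, so OxaH is active.
With repressor OxaH bound, *fubS* is not transcribed.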